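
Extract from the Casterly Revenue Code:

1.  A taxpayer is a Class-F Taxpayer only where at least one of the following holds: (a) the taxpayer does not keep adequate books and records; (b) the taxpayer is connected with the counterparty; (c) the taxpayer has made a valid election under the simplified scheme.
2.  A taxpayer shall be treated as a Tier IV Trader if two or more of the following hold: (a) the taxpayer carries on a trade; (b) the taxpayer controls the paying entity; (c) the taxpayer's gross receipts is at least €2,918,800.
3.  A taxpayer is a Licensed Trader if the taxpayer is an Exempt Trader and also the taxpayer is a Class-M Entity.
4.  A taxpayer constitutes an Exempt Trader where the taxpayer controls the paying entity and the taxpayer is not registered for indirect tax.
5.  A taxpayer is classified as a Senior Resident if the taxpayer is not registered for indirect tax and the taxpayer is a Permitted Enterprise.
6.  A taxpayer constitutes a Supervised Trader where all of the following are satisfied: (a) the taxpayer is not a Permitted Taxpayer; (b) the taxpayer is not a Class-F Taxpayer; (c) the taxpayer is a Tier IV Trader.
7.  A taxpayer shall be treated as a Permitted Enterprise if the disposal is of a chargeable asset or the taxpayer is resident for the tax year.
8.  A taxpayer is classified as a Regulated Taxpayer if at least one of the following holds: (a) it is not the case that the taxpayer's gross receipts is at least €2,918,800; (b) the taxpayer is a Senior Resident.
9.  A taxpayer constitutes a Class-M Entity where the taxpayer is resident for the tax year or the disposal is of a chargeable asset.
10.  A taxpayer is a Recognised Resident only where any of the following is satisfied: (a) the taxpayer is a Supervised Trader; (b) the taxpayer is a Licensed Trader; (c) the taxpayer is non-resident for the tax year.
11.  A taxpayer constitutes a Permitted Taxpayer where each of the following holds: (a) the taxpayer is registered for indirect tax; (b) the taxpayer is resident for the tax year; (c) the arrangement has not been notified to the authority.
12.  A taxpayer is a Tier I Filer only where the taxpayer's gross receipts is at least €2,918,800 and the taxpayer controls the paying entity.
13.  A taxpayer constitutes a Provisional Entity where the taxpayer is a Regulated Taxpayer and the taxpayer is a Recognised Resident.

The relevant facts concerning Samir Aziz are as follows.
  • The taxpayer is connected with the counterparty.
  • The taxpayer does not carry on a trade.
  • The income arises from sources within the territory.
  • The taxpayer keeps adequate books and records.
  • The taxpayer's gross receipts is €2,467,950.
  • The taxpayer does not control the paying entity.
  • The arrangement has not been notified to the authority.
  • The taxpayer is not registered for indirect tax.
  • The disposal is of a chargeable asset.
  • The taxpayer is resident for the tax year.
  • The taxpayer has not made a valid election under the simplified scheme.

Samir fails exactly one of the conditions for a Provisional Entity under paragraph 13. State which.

Recognised Resident

paragraph 7 — Permitted Enterprise: [the disposal is of a chargeable asset? yes] OR [the taxpayer is resident for the tax year? yes] → satisfied.
paragraph 5 — Senior Resident: [the taxpayer is not registered for indirect tax? yes] AND [Permitted Enterprise (paragraph 7)? yes] → satisfied.
paragraph 8 — Regulated Taxpayer: [taxpayer's gross receipts: €2,467,950 ≥ €2,918,800? no, so negated condition yes] OR [Senior Resident (paragraph 5)? yes] → satisfied.
paragraph 11 — Permitted Taxpayer: [the taxpayer is registered for indirect tax? no] AND [the taxpayer is resident for the tax year? yes] AND [the arrangement has not been notified to the authority? yes] → not satisfied.
paragraph 1 — Class-F Taxpayer: [the taxpayer does not keep adequate books and records? no] OR [the taxpayer is connected with the counterparty? yes] OR [the taxpayer has made a valid election under the simplified scheme? no] → satisfied.
paragraph 2 — Tier IV Trader: the taxpayer carries on a trade? no; the taxpayer controls the paying entity? no; taxpayer's gross receipts: €2,467,950 ≥ €2,918,800? no — 0 of 3 hold (need ≥2) → not satisfied.
paragraph 6 — Supervised Trader: [not a Permitted Taxpayer (paragraph 11)? yes] AND [not a Class-F Taxpayer (paragraph 1)? no] AND [Tier IV Trader (paragraph 2)? no] → not satisfied.
paragraph 4 — Exempt Trader: [the taxpayer controls the paying entity? no] AND [the taxpayer is not registered for indirect tax? yes] → not satisfied.
paragraph 9 — Class-M Entity: [the taxpayer is resident for the tax year? yes] OR [the disposal is of a chargeable asset? yes] → satisfied.
paragraph 3 — Licensed Trader: [Exempt Trader (paragraph 4)? no] AND [Class-M Entity (paragraph 9)? yes] → not satisfied.
paragraph 10 — Recognised Resident: [Supervised Trader (paragraph 6)? no] OR [Licensed Trader (paragraph 3)? no] OR [the taxpayer is non-resident for the tax year? no] → not satisfied.
paragraph 13 — Provisional Entity: [Regulated Taxpayer (paragraph 8)? yes] AND [Recognised Resident (paragraph 10)? no] → not satisfied.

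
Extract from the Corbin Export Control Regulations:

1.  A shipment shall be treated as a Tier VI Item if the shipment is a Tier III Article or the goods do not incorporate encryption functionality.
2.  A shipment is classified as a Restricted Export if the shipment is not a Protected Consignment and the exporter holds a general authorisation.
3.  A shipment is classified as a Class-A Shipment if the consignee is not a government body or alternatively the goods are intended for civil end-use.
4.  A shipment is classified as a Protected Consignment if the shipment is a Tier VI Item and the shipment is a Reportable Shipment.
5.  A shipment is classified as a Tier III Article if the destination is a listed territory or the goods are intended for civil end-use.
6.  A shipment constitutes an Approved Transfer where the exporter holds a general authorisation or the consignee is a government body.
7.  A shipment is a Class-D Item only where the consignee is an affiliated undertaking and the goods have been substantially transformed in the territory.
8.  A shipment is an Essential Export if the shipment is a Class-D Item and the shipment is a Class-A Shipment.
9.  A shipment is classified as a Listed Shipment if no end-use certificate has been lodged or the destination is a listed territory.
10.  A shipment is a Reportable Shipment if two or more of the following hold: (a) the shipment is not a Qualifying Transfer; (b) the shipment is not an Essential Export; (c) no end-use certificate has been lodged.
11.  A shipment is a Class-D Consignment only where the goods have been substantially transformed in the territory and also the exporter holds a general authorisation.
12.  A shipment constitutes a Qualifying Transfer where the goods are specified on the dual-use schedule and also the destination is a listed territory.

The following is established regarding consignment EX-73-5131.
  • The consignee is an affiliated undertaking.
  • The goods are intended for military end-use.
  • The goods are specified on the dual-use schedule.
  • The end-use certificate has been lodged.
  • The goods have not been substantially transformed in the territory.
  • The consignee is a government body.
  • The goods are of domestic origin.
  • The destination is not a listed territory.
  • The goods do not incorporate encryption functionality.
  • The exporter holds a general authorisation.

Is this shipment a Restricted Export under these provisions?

paragraph 5 — Tier III Article: [the destination is a listed territory? no] OR [the goods are intended for civil end-use? no] → not satisfied.
paragraph 1 — Tier VI Item: [Tier III Article (paragraph 5)? no] OR [the goods do not incorporate encryption functionality? yes] → satisfied.
paragraph 12 — Qualifying Transfer: [the goods are specified on the dual-use schedule? yes] AND [the destination is a listed territory? no] → not satisfied.
paragraph 7 — Class-D Item: [the consignee is an affiliated undertaking? yes] AND [the goods have been substantially transformed in the territory? no] → not satisfied.
paragraph 3 — Class-A Shipment: [the consignee is not a government body? no] OR [the goods are intended for civil end-use? no] → not satisfied.
paragraph 8 — Essential Export: [Class-D Item (paragraph 7)? no] AND [Class-A Shipment (paragraph 3)? no] → not satisfied.
paragraph 10 — Reportable Shipment: not a Qualifying Transfer (paragraph 12)? yes; not an Essential Export (paragraph 8)? yes; no end-use certificate has been lodged? no — 2 of 3 hold (need ≥2) → satisfied.
paragraph 4 — Protected Consignment: [Tier VI Item (paragraph 1)? yes] AND [Reportable Shipment (paragraph 10)? yes] → satisfied.
paragraph 2 — Restricted Export: [not a Protected Consignment (paragraph 4)? no] AND [the exporter holds a general authorisation? yes] → not satisfied.

No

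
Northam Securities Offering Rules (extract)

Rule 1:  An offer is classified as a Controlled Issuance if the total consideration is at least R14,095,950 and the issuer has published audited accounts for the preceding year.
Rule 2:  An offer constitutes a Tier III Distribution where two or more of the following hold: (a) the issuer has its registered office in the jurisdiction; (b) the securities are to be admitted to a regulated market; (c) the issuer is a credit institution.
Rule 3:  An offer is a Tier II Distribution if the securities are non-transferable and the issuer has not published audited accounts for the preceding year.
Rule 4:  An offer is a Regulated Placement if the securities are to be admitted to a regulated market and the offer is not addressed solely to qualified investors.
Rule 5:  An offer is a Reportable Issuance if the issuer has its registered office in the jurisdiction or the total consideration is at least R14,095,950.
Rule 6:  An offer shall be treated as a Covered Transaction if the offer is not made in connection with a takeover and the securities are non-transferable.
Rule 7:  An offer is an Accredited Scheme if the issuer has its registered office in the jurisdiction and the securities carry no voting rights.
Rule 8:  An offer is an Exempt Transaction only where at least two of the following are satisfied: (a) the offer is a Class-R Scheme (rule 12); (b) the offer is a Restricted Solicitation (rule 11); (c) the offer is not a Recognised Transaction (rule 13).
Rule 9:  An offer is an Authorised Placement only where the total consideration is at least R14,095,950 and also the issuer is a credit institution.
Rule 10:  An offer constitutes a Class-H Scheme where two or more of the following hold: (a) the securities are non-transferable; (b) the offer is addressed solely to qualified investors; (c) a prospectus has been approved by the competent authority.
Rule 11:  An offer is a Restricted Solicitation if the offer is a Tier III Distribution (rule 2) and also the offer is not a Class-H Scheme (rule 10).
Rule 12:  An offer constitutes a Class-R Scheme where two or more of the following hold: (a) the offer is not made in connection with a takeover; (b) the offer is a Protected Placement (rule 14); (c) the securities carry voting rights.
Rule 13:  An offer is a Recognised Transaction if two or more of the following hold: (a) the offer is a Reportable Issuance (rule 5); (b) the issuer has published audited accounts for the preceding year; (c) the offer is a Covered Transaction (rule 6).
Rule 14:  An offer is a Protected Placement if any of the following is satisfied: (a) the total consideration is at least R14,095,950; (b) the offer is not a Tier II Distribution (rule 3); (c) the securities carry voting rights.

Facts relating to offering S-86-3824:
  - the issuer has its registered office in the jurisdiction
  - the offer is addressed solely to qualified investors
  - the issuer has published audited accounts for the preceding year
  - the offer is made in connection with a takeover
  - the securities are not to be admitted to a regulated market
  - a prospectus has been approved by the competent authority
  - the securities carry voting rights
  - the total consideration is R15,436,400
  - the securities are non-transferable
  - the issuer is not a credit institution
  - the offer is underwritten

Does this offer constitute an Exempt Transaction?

No

Under rule 3: the securities are non-transferable? yes; and the issuer has not published audited accounts for the preceding year? no. So the offer is not a Tier II Distribution.
Under rule 14: total consideration: R15,436,400 ≥ R14,095,950? yes; or not a Tier II Distribution (rule 3)? yes; or the securities carry voting rights? yes. So the offer is a Protected Placement.
Under rule 12: the offer is not made in connection with a takeover? no; Protected Placement (rule 14)? yes; the securities carry voting rights? yes — 2 of 3 hold (need ≥2) → satisfied.
Under rule 2: the issuer has its registered office in the jurisdiction? yes; the securities are to be admitted to a regulated market? no; the issuer is a credit institution? no — 1 of 3 hold (need ≥2) → not satisfied.
Under rule 10: the securities are non-transferable? yes; the offer is addressed solely to qualified investors? yes; a prospectus has been approved by the competent authority? yes — 3 of 3 hold (need ≥2) → satisfied.
Under rule 11: Tier III Distribution (rule 2)? no; and not a Class-H Scheme (rule 10)? no. So the offer is not a Restricted Solicitation.
Under rule 5: the issuer has its registered office in the jurisdiction? yes; or total consideration: R15,436,400 ≥ R14,095,950? yes. So the offer is a Reportable Issuance.
Under rule 6: the offer is not made in connection with a takeover? no; and the securities are non-transferable? yes. So the offer is not a Covered Transaction.
Under rule 13: Reportable Issuance (rule 5)? yes; the issuer has published audited accounts for the preceding year? yes; Covered Transaction (rule 6)? no — 2 of 3 hold (need ≥2) → satisfied.
Under rule 8: Class-R Scheme (rule 12)? yes; Restricted Solicitation (rule 11)? no; not a Recognised Transaction (rule 13)? no — 1 of 3 hold (need ≥2) → not satisfied.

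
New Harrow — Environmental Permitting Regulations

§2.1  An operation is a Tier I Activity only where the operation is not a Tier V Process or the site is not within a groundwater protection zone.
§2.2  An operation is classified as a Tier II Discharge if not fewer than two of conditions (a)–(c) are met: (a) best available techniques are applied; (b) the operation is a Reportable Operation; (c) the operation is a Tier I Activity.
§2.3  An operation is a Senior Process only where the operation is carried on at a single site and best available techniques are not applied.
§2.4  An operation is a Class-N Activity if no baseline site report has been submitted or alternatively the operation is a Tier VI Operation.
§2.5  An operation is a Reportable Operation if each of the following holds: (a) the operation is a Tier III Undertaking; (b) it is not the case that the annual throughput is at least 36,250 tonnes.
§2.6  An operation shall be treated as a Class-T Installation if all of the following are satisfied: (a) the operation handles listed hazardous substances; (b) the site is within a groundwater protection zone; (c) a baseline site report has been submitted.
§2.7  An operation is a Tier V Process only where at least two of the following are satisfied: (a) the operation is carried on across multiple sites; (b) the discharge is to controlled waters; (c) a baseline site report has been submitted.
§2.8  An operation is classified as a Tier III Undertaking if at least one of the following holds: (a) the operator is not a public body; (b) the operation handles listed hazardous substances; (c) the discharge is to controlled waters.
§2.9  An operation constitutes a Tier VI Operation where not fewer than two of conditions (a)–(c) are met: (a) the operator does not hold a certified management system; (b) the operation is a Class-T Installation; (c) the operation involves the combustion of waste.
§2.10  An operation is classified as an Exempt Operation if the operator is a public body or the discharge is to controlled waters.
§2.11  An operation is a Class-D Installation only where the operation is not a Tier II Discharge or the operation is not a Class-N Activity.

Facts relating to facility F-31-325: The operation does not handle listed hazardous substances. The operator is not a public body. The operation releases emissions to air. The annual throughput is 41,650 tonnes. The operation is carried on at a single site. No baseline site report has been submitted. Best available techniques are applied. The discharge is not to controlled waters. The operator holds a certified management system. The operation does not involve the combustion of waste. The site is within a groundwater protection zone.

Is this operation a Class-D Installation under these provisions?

No

§2.8 — Tier III Undertaking: [the operator is not a public body? yes] OR [the operation handles listed hazardous substances? no] OR [the discharge is to controlled waters? no] → satisfied.
§2.5 — Reportable Operation: [Tier III Undertaking (§2.8)? yes] AND [annual throughput: 41,650 tonnes ≥ 36,250 tonnes? yes, so negated condition no] → not satisfied.
§2.7 — Tier V Process: the operation is carried on across multiple sites? no; the discharge is to controlled waters? no; a baseline site report has been submitted? no — 0 of 3 hold (need ≥2) → not satisfied.
§2.1 — Tier I Activity: [not a Tier V Process (§2.7)? yes] OR [the site is not within a groundwater protection zone? no] → satisfied.
§2.2 — Tier II Discharge: best available techniques are applied? yes; Reportable Operation (§2.5)? no; Tier I Activity (§2.1)? yes — 2 of 3 hold (need ≥2) → satisfied.
§2.6 — Class-T Installation: [the operation handles listed hazardous substances? no] AND [the site is within a groundwater protection zone? yes] AND [a baseline site report has been submitted? no] → not satisfied.
§2.9 — Tier VI Operation: the operator does not hold a certified management system? no; Class-T Installation (§2.6)? no; the operation involves the combustion of waste? no — 0 of 3 hold (need ≥2) → not satisfied.
§2.4 — Class-N Activity: [no baseline site report has been submitted? yes] OR [Tier VI Operation (§2.9)? no] → satisfied.
§2.11 — Class-D Installation: [not a Tier II Discharge (§2.2)? no] OR [not a Class-N Activity (§2.4)? no] → not satisfied.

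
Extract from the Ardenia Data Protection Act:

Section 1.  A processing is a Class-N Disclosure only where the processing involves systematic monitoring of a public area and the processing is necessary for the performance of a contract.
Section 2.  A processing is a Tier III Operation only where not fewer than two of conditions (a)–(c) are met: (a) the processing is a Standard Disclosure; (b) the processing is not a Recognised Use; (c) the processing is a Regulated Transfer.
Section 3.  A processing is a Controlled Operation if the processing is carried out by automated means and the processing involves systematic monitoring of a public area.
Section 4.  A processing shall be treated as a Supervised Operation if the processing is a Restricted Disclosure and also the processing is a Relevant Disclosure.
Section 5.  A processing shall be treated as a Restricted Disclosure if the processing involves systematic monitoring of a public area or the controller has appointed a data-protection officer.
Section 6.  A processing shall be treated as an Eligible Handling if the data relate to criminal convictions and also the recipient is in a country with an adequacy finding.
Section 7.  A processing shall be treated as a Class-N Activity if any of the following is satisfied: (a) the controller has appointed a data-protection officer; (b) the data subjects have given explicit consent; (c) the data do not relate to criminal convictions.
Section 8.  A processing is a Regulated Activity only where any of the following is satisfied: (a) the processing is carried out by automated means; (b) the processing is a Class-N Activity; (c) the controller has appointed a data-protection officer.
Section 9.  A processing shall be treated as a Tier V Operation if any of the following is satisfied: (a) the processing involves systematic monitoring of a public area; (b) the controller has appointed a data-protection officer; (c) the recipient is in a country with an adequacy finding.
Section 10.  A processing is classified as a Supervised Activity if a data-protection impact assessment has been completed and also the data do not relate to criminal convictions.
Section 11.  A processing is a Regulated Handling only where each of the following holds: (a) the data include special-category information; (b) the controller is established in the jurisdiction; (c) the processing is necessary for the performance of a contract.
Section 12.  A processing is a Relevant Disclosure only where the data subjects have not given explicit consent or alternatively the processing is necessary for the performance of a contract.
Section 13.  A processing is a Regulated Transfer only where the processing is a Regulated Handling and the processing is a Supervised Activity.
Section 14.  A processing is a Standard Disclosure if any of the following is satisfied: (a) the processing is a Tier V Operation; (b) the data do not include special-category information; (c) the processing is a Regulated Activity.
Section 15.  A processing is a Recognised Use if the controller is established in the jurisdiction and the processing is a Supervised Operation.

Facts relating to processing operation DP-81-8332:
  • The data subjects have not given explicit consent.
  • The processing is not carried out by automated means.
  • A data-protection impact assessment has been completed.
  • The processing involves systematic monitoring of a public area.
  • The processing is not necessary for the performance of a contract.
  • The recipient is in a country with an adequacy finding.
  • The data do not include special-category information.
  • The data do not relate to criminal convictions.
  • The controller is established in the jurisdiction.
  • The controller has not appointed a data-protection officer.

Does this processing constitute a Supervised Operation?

Yes

Under section 5: the processing involves systematic monitoring of a public area? yes; or the controller has appointed a data-protection officer? no. So the processing is a Restricted Disclosure.
Under section 12: the data subjects have not given explicit consent? yes; or the processing is necessary for the performance of a contract? no. So the processing is a Relevant Disclosure.
Under section 4: Restricted Disclosure (section 5)? yes; and Relevant Disclosure (section 12)? yes. So the processing is a Supervised Operation.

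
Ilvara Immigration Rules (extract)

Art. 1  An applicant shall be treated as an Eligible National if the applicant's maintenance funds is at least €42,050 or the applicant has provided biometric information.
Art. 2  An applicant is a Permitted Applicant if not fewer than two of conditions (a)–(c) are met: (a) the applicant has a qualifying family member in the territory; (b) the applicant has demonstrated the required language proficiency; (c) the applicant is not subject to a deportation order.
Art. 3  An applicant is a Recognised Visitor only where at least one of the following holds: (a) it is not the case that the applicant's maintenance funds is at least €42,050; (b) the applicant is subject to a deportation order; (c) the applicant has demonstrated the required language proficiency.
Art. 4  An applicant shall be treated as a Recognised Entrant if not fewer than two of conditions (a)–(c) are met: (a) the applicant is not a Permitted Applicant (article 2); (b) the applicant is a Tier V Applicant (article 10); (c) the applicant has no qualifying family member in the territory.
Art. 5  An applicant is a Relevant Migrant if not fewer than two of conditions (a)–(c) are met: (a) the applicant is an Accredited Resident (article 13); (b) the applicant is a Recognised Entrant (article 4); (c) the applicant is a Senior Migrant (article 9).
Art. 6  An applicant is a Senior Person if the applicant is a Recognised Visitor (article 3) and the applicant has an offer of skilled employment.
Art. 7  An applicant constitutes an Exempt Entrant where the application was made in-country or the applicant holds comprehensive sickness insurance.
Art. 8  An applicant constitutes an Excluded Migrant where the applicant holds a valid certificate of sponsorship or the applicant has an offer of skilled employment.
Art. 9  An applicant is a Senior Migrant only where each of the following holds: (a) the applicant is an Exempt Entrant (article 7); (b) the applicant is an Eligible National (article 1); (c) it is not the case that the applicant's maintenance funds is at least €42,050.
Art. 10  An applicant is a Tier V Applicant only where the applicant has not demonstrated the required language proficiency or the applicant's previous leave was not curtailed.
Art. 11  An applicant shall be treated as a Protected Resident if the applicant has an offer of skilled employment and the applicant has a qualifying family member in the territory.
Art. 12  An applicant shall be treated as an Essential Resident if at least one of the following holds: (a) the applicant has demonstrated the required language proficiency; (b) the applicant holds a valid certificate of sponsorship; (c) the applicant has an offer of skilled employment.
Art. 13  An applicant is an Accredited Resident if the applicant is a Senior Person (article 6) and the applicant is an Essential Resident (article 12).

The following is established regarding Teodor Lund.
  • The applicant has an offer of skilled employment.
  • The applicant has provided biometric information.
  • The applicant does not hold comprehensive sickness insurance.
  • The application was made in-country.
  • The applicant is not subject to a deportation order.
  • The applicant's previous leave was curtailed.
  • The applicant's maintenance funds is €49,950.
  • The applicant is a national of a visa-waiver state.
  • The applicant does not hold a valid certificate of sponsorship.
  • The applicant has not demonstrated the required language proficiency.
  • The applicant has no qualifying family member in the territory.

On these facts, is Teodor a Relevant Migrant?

No

article 3 — Recognised Visitor: [applicant's maintenance funds: €49,950 ≥ €42,050? yes, so negated condition no] OR [the applicant is subject to a deportation order? no] OR [the applicant has demonstrated the required language proficiency? no] → not satisfied.
article 6 — Senior Person: [Recognised Visitor (article 3)? no] AND [the applicant has an offer of skilled employment? yes] → not satisfied.
article 12 — Essential Resident: [the applicant has demonstrated the required language proficiency? no] OR [the applicant holds a valid certificate of sponsorship? no] OR [the applicant has an offer of skilled employment? yes] → satisfied.
article 13 — Accredited Resident: [Senior Person (article 6)? no] AND [Essential Resident (article 12)? yes] → not satisfied.
article 2 — Permitted Applicant: the applicant has a qualifying family member in the territory? no; the applicant has demonstrated the required language proficiency? no; the applicant is not subject to a deportation order? yes — 1 of 3 hold (need ≥2) → not satisfied.
article 10 — Tier V Applicant: [the applicant has not demonstrated the required language proficiency? yes] OR [the applicant's previous leave was not curtailed? no] → satisfied.
article 4 — Recognised Entrant: not a Permitted Applicant (article 2)? yes; Tier V Applicant (article 10)? yes; the applicant has no qualifying family member in the territory? yes — 3 of 3 hold (need ≥2) → satisfied.
article 7 — Exempt Entrant: [the application was made in-country? yes] OR [the applicant holds comprehensive sickness insurance? no] → satisfied.
article 1 — Eligible National: [applicant's maintenance funds: €49,950 ≥ €42,050? yes] OR [the applicant has provided biometric information? yes] → satisfied.
article 9 — Senior Migrant: [Exempt Entrant (article 7)? yes] AND [Eligible National (article 1)? yes] AND [applicant's maintenance funds: €49,950 ≥ €42,050? yes, so negated condition no] → not satisfied.
article 5 — Relevant Migrant: Accredited Resident (article 13)? no; Recognised Entrant (article 4)? yes; Senior Migrant (article 9)? no — 1 of 3 hold (need ≥2) → not satisfied.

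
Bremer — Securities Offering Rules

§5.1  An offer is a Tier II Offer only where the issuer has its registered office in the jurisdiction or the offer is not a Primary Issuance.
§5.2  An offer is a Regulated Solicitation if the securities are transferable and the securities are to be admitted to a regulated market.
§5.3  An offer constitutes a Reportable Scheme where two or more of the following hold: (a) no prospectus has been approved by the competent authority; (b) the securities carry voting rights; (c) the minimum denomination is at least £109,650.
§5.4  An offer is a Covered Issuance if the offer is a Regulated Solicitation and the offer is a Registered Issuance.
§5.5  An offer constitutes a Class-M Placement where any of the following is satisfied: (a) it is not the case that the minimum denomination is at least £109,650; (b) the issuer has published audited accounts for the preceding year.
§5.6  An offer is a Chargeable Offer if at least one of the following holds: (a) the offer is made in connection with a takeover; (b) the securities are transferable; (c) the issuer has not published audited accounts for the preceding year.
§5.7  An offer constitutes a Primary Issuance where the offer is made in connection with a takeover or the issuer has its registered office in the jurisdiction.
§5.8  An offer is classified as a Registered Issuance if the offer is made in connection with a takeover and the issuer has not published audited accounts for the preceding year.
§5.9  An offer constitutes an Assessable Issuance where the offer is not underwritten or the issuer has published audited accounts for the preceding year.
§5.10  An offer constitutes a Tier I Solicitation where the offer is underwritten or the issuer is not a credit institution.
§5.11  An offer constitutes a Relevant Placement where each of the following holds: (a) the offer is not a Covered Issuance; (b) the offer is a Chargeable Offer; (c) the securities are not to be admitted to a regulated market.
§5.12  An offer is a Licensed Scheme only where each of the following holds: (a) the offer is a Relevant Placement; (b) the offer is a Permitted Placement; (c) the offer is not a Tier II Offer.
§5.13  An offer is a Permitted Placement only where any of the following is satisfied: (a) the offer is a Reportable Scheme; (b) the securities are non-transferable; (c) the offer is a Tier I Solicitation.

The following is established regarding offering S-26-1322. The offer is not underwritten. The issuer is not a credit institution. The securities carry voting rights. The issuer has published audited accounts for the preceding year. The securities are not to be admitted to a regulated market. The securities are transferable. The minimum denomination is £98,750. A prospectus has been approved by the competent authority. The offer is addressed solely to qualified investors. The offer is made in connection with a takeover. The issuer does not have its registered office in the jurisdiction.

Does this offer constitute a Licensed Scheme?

§5.2 — Regulated Solicitation: [the securities are transferable? yes] AND [the securities are to be admitted to a regulated market? no] → not satisfied.
§5.8 — Registered Issuance: [the offer is made in connection with a takeover? yes] AND [the issuer has not published audited accounts for the preceding year? no] → not satisfied.
§5.4 — Covered Issuance: [Regulated Solicitation (§5.2)? no] AND [Registered Issuance (§5.8)? no] → not satisfied.
§5.6 — Chargeable Offer: [the offer is made in connection with a takeover? yes] OR [the securities are transferable? yes] OR [the issuer has not published audited accounts for the preceding year? no] → satisfied.
§5.11 — Relevant Placement: [not a Covered Issuance (§5.4)? yes] AND [Chargeable Offer (§5.6)? yes] AND [the securities are not to be admitted to a regulated market? yes] → satisfied.
§5.3 — Reportable Scheme: no prospectus has been approved by the competent authority? no; the securities carry voting rights? yes; minimum denomination: £98,750 ≥ £109,650? no — 1 of 3 hold (need ≥2) → not satisfied.
§5.10 — Tier I Solicitation: [the offer is underwritten? no] OR [the issuer is not a credit institution? yes] → satisfied.
§5.13 — Permitted Placement: [Reportable Scheme (§5.3)? no] OR [the securities are non-transferable? no] OR [Tier I Solicitation (§5.10)? yes] → satisfied.
§5.7 — Primary Issuance: [the offer is made in connection with a takeover? yes] OR [the issuer has its registered office in the jurisdiction? no] → satisfied.
§5.1 — Tier II Offer: [the issuer has its registered office in the jurisdiction? no] OR [not a Primary Issuance (§5.7)? no] → not satisfied.
§5.12 — Licensed Scheme: [Relevant Placement (§5.11)? yes] AND [Permitted Placement (§5.13)? yes] AND [not a Tier II Offer (§5.1)? yes] → satisfied.

Yes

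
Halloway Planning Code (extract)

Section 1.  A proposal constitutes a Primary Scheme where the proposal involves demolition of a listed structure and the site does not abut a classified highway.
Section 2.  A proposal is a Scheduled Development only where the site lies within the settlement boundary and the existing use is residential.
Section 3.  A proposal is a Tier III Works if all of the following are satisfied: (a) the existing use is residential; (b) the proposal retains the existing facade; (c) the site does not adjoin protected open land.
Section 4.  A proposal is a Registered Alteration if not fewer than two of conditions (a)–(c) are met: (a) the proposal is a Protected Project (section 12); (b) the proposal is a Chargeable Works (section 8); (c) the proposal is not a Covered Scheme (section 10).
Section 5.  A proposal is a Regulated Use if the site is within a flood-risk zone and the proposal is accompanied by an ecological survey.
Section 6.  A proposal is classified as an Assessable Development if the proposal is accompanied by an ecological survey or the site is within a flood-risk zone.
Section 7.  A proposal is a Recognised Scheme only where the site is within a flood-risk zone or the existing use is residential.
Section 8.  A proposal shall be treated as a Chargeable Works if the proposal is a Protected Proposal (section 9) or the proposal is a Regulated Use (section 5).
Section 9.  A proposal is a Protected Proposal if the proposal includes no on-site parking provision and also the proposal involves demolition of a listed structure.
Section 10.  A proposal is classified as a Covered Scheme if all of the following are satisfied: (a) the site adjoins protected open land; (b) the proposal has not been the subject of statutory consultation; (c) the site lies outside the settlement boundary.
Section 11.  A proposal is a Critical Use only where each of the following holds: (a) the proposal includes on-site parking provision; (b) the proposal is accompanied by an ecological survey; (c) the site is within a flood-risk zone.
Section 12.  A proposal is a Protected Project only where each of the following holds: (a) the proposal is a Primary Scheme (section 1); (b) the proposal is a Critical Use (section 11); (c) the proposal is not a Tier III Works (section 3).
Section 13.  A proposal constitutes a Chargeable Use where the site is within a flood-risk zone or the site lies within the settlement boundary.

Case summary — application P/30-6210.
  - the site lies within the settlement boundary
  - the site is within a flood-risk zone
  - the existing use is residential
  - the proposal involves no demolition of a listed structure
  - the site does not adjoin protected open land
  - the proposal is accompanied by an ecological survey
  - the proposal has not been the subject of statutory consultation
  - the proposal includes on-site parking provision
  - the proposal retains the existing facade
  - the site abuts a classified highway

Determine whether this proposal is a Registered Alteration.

section 1 — Primary Scheme: [the proposal involves demolition of a listed structure? no] AND [the site does not abut a classified highway? no] → not satisfied.
section 11 — Critical Use: [the proposal includes on-site parking provision? yes] AND [the proposal is accompanied by an ecological survey? yes] AND [the site is within a flood-risk zone? yes] → satisfied.
section 3 — Tier III Works: [the existing use is residential? yes] AND [the proposal retains the existing facade? yes] AND [the site does not adjoin protected open land? yes] → satisfied.
section 12 — Protected Project: [Primary Scheme (section 1)? no] AND [Critical Use (section 11)? yes] AND [not a Tier III Works (section 3)? no] → not satisfied.
section 9 — Protected Proposal: [the proposal includes no on-site parking provision? no] AND [the proposal involves demolition of a listed structure? no] → not satisfied.
section 5 — Regulated Use: [the site is within a flood-risk zone? yes] AND [the proposal is accompanied by an ecological survey? yes] → satisfied.
section 8 — Chargeable Works: [Protected Proposal (section 9)? no] OR [Regulated Use (section 5)? yes] → satisfied.
section 10 — Covered Scheme: [the site adjoins protected open land? no] AND [the proposal has not been the subject of statutory consultation? yes] AND [the site lies outside the settlement boundary? no] → not satisfied.
section 4 — Registered Alteration: Protected Project (section 12)? no; Chargeable Works (section 8)? yes; not a Covered Scheme (section 10)? yes — 2 of 3 hold (need ≥2) → satisfied.

Yes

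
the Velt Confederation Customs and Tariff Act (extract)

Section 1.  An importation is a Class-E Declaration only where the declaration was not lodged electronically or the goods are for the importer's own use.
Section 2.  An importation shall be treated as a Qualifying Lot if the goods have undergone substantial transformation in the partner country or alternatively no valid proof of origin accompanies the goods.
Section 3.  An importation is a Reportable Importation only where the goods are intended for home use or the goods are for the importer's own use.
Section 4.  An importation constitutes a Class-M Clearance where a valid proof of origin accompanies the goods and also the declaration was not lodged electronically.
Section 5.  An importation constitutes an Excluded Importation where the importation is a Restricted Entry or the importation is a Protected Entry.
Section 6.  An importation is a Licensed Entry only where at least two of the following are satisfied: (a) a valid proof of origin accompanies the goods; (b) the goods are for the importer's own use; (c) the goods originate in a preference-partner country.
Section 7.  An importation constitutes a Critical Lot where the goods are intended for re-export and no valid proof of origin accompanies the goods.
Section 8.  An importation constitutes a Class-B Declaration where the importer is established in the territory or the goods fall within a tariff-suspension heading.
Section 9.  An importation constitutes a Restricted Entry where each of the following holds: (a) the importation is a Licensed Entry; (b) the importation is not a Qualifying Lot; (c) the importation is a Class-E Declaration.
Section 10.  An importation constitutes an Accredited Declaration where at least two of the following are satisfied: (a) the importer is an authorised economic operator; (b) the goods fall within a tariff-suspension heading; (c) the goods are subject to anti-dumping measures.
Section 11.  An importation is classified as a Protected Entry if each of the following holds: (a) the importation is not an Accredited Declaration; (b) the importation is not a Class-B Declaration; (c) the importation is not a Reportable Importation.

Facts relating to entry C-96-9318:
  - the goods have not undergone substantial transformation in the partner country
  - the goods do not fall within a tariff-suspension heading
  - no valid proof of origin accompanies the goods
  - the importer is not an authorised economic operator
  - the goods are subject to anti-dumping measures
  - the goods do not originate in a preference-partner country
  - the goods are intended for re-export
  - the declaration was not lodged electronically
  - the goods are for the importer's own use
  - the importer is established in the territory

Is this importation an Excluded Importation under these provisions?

section 6 — Licensed Entry: a valid proof of origin accompanies the goods? no; the goods are for the importer's own use? yes; the goods originate in a preference-partner country? no — 1 of 3 hold (need ≥2) → not satisfied.
section 2 — Qualifying Lot: [the goods have undergone substantial transformation in the partner country? no] OR [no valid proof of origin accompanies the goods? yes] → satisfied.
section 1 — Class-E Declaration: [the declaration was not lodged electronically? yes] OR [the goods are for the importer's own use? yes] → satisfied.
section 9 — Restricted Entry: [Licensed Entry (section 6)? no] AND [not a Qualifying Lot (section 2)? no] AND [Class-E Declaration (section 1)? yes] → not satisfied.
section 10 — Accredited Declaration: the importer is an authorised economic operator? no; the goods fall within a tariff-suspension heading? no; the goods are subject to anti-dumping measures? yes — 1 of 3 hold (need ≥2) → not satisfied.
section 8 — Class-B Declaration: [the importer is established in the territory? yes] OR [the goods fall within a tariff-suspension heading? no] → satisfied.
section 3 — Reportable Importation: [the goods are intended for home use? no] OR [the goods are for the importer's own use? yes] → satisfied.
section 11 — Protected Entry: [not an Accredited Declaration (section 10)? yes] AND [not a Class-B Declaration (section 8)? no] AND [not a Reportable Importation (section 3)? no] → not satisfied.
section 5 — Excluded Importation: [Restricted Entry (section 9)? no] OR [Protected Entry (section 11)? no] → not satisfied.

No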